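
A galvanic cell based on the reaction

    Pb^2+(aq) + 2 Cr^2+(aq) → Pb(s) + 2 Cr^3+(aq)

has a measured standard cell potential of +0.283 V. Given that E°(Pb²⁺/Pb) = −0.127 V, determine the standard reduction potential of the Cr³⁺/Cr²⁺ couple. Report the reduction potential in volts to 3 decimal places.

−0.410 V

In the reaction as written the Pb²⁺/Pb couple is reduced (cathode) and Cr³⁺/Cr²⁺ is oxidized (anode), so E°cell = E°(Pb²⁺/Pb) − E°(Cr³⁺/Cr²⁺).
E°(Cr³⁺/Cr²⁺) = E°(cathode) − E°cell = −0.127 − (+0.283) = −0.410 V.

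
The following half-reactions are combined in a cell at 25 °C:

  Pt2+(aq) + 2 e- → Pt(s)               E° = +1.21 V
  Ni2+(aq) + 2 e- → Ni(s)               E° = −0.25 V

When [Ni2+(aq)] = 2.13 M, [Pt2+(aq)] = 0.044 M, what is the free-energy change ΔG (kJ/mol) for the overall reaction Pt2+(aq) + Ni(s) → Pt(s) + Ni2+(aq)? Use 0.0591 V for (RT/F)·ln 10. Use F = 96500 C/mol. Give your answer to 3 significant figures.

The standard cell potential is +1.21 − (−0.25) = +1.46 V, with n = 2 electrons in the balanced equation.
Here Q = [Ni2+(aq)] / [Pt2+(aq)] = 48.4 (log Q = 1.685), giving E = +1.46 − (0.0591/2)·(1.685) = +1.4102 V.
Finally ΔG = −nFE = −(2)(96500 C/mol)(+1.4102 V) = −272 kJ/mol.

−272 kJ/mol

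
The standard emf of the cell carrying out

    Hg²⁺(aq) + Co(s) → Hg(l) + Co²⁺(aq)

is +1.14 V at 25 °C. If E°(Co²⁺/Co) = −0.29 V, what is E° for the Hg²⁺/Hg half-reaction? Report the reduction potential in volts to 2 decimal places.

In the reaction as written the Hg²⁺/Hg couple is reduced (cathode) and Co²⁺/Co is oxidized (anode), so E°cell = E°(Hg²⁺/Hg) − E°(Co²⁺/Co).
E°(Hg²⁺/Hg) = E°cell + E°(anode) = +1.14 + (−0.29) = +0.85 V.

+0.85 V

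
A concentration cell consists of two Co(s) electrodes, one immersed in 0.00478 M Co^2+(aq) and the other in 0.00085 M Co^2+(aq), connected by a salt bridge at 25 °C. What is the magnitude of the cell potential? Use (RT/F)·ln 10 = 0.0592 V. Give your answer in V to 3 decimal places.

0.022 V

For a concentration cell E°cell = 0, since both electrodes use the same couple.
The compartment with the higher Co^2+(aq) concentration (0.00478 M) acts as the cathode; ions are reduced there and produced at the dilute (0.00085 M) anode.
With n = 2, Ecell = −(0.0592/2)·log([dilute]/[conc]) = −(0.0592/2)·log(0.00085/0.00478) = +0.022 V.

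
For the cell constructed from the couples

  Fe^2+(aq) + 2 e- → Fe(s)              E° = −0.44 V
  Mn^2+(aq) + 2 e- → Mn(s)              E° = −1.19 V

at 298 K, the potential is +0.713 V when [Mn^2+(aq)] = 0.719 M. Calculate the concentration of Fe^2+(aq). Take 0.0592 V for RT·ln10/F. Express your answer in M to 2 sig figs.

0.040 M

The Fe²⁺/Fe couple has the larger reduction potential, so it is the cathode: E°cell = −0.44 − (−1.19) = +0.75 V and n = 2.
From the Nernst equation, log Q = n(E° − E)/0.0592 = 2·(+0.75 − (+0.713))/0.0592 = 1.250.
The balanced reaction is Fe^2+(aq) + Mn(s) → Fe(s) + Mn^2+(aq), so Q = [Mn^2+(aq)] / [Fe^2+(aq)].
Solving for the unknown gives log [Fe^2+(aq)] = −1.393, so [Fe^2+(aq)] ≈ 0.040 M.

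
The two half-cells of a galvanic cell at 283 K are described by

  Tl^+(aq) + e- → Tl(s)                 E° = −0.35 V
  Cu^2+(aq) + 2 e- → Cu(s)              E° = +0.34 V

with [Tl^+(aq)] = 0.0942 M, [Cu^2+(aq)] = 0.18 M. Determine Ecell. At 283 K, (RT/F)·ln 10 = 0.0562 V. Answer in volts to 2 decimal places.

+0.73 V

Since E°(Cu²⁺/Cu) > E°(Tl⁺/Tl), Cu²⁺/Cu serves as the cathode.
E°cell = +0.34 − (−0.35) = +0.69 V, with n = 2 electrons transferred.
Balancing gives Cu^2+(aq) + 2 Tl(s) → Cu(s) + 2 Tl^+(aq); hence Q = [Tl^+(aq)]^2 / [Cu^2+(aq)] = 0.0493 (log Q = −1.307).
By the Nernst equation, E = +0.69 − (0.0562/2)·(−1.307) = +0.73 V.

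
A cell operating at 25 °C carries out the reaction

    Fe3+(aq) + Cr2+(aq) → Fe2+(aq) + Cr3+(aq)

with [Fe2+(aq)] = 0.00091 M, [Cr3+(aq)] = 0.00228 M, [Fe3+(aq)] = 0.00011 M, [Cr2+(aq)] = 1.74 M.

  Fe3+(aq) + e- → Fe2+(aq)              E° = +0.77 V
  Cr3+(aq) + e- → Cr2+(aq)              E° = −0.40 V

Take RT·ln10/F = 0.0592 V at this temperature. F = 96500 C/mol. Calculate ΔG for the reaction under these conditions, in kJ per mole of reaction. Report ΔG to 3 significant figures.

With Fe³⁺/Fe²⁺ reduced at the cathode, E°cell = +0.77 − (−0.40) = +1.17 V and n = 1.
Q = ([Fe2+(aq)]·[Cr3+(aq)]) / ([Fe3+(aq)]·[Cr2+(aq)]) = 0.0108, so log Q = −1.965 and E = +1.17 − (0.0592/1)(−1.965) = +1.2863 V.
Then ΔG = −nFE = −1 × 96500 × +1.2863 J/mol = −124 kJ/mol.

−124 kJ/mol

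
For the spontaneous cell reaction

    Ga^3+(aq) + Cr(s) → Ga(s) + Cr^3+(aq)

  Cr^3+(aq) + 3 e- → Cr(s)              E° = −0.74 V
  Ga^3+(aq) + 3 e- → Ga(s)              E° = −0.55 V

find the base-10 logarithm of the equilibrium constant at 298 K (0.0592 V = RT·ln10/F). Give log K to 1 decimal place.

The Ga³⁺/Ga couple is reduced (cathode); E°cell = −0.55 − (−0.74) = +0.19 V with n = 3.
At equilibrium E = 0, so log K = nE°cell / 0.0592 = (3)(+0.19) / 0.0592 = 9.6.

log K = 9.6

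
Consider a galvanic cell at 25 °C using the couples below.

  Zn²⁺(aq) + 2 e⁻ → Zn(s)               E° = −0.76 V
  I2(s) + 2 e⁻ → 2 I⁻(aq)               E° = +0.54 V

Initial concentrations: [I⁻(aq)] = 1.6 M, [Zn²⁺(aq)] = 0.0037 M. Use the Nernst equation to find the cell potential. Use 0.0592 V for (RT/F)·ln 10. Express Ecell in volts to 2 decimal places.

+1.36 V

Since E°(I₂/I⁻) > E°(Zn²⁺/Zn), I₂/I⁻ serves as the cathode.
E°cell = E°cat − E°an = +0.54 − (−0.76) = +1.30 V; n = 2.
For the overall reaction I2(s) + Zn(s) → 2 I⁻(aq) + Zn²⁺(aq), Q = [I⁻(aq)]^2·[Zn²⁺(aq)] = 0.00947, giving log Q = −2.024.
By the Nernst equation, E = +1.30 − (0.0592/2)·(−2.024) = +1.36 V.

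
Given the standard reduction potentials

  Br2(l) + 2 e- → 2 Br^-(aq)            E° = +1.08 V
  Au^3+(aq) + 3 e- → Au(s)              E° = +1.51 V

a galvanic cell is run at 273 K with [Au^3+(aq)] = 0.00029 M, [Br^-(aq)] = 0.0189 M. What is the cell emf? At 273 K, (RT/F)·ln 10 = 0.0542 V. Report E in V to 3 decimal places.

+0.273 V

Since E°(Au³⁺/Au) > E°(Br₂/Br⁻), Au³⁺/Au serves as the cathode.
E°cell = E°cat − E°an = +1.51 − (+1.08) = +0.43 V; n = 6.
The balanced reaction is 2 Au^3+(aq) + 6 Br^-(aq) → 2 Au(s) + 3 Br2(l), so Q = 1 / ([Au^3+(aq)]^2·[Br^-(aq)]^6) = 2.61×10^17 and log Q = 17.416.
Applying E = E° − (RT ln10/nF)·log Q gives +0.43 − (0.0542/6)(17.416) = +0.273 V.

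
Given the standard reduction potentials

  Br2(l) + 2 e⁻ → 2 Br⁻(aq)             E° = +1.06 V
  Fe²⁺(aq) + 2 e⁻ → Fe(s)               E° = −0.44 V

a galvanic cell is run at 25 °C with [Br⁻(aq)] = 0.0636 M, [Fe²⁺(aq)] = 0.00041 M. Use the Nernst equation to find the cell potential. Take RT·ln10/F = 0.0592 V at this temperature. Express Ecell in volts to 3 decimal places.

Br₂/Br⁻ is reduced (cathode, E° = +1.06 V) and Fe²⁺/Fe is oxidized (anode).
E°cell = +1.06 − (−0.44) = +1.50 V, with n = 2 electrons transferred.
For the overall reaction Br2(l) + Fe(s) → 2 Br⁻(aq) + Fe²⁺(aq), Q = [Br⁻(aq)]^2·[Fe²⁺(aq)] = 1.66×10^−6, giving log Q = −5.780.
By the Nernst equation, E = +1.50 − (0.0592/2)·(−5.780) = +1.671 V.

+1.671 V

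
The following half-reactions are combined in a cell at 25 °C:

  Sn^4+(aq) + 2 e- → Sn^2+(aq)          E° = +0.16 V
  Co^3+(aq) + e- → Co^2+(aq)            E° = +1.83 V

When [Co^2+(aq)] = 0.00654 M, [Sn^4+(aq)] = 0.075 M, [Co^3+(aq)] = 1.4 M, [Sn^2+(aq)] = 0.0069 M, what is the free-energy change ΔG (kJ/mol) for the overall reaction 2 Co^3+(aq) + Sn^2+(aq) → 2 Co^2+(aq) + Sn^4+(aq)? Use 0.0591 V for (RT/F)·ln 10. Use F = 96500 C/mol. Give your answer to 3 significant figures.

−343 kJ/mol

The standard cell potential is +1.83 − (+0.16) = +1.67 V, with n = 2 electrons in the balanced equation.
Q = ([Co^2+(aq)]^2·[Sn^4+(aq)]) / ([Co^3+(aq)]^2·[Sn^2+(aq)]) = 0.000237, so log Q = −3.625 and E = +1.67 − (0.0591/2)(−3.625) = +1.7771 V.
ΔG = −nFE = −(2)(96500)(+1.7771) J/mol = −343 kJ/mol.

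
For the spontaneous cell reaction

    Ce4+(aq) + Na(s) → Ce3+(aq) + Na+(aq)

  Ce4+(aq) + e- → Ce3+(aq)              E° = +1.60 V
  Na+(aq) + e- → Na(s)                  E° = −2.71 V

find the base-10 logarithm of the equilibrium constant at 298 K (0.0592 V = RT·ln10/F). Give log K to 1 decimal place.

The Ce⁴⁺/Ce³⁺ couple is reduced (cathode); E°cell = +1.60 − (−2.71) = +4.31 V with n = 1.
At equilibrium E = 0, so log K = nE°cell / 0.0592 = (1)(+4.31) / 0.0592 = 72.8.

log K = 72.8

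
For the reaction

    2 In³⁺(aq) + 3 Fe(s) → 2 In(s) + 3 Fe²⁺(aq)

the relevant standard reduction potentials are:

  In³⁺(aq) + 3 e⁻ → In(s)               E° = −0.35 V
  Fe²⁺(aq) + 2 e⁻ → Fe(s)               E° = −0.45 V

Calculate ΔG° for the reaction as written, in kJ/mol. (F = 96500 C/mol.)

In the reaction as written In³⁺(aq) is reduced, so the In³⁺/In couple is the cathode and Fe²⁺/Fe is the anode.
E°cell = −0.35 − (−0.45) = +0.10 V; balancing electrons gives n = 6.
ΔG° = −nFE°cell = −(6)(96500)(+0.10) J/mol = −57.9 kJ/mol.

−57.9 kJ/mol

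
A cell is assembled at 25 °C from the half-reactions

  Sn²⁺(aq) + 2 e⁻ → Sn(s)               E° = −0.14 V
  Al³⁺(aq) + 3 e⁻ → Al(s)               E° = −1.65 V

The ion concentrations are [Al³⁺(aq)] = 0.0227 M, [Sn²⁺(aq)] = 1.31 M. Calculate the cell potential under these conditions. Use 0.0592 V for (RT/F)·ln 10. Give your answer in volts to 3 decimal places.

The Sn²⁺/Sn couple has the more positive E°, so it is the cathode; Al³⁺/Al is the anode.
E°cell = −0.14 − (−1.65) = +1.51 V, with n = 6 electrons transferred.
Balancing gives 3 Sn²⁺(aq) + 2 Al(s) → 3 Sn(s) + 2 Al³⁺(aq); hence Q = [Al³⁺(aq)]^2 / [Sn²⁺(aq)]^3 = 0.000229 (log Q = −3.640).
Applying E = E° − (RT ln10/nF)·log Q gives +1.51 − (0.0592/6)(−3.640) = +1.546 V.

+1.546 V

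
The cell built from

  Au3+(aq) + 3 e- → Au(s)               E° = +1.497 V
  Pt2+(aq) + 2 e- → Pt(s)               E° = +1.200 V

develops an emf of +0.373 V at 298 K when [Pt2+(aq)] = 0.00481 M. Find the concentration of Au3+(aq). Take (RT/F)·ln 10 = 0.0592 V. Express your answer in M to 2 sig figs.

The Au³⁺/Au couple has the larger reduction potential, so it is the cathode: E°cell = +1.497 − (+1.200) = +0.297 V and n = 6.
From the Nernst equation, log Q = n(E° − E)/0.0592 = 6·(+0.297 − (+0.373))/0.0592 = −7.703.
The balanced reaction is 2 Au3+(aq) + 3 Pt(s) → 2 Au(s) + 3 Pt2+(aq), so Q = [Pt2+(aq)]^3 / [Au3+(aq)]^2.
Solving for the unknown gives log [Au3+(aq)] = 0.375, so [Au3+(aq)] ≈ 2.4 M.

2.4 M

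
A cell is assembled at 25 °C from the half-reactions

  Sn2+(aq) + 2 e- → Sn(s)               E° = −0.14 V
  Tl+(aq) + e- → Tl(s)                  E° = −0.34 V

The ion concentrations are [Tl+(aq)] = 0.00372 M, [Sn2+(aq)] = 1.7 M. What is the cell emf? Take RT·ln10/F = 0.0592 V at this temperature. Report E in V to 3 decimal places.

The Sn²⁺/Sn couple has the more positive E°, so it is the cathode; Tl⁺/Tl is the anode.
The standard potential is −0.14 − (−0.34) = +0.20 V and the balanced reaction transfers n = 2 electrons.
For the overall reaction Sn2+(aq) + 2 Tl(s) → Sn(s) + 2 Tl+(aq), Q = [Tl+(aq)]^2 / [Sn2+(aq)] = 8.14×10^−6, giving log Q = −5.089.
Applying E = E° − (RT ln10/nF)·log Q gives +0.20 − (0.0592/2)(−5.089) = +0.351 V.

+0.351 V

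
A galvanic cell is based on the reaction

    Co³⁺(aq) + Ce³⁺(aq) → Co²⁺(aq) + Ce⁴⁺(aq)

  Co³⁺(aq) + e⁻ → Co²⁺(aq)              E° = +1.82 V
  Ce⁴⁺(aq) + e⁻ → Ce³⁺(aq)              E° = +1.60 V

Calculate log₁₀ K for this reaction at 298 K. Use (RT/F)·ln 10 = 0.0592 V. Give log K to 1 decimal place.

The Co³⁺/Co²⁺ couple is reduced (cathode); E°cell = +1.82 − (+1.60) = +0.22 V with n = 1.
At equilibrium E = 0, so log K = nE°cell / 0.0592 = (1)(+0.22) / 0.0592 = 3.7.

log K = 3.7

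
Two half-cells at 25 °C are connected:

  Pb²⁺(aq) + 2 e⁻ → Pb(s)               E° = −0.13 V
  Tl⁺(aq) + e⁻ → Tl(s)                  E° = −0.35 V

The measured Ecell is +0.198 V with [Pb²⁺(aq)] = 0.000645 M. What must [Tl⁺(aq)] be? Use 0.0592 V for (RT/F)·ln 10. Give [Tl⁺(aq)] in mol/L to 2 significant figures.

0.060 M

The Pb²⁺/Pb couple has the larger reduction potential, so it is the cathode: E°cell = −0.13 − (−0.35) = +0.22 V and n = 2.
From the Nernst equation, log Q = n(E° − E)/0.0592 = 2·(+0.22 − (+0.198))/0.0592 = 0.743.
The balanced reaction is Pb²⁺(aq) + 2 Tl(s) → Pb(s) + 2 Tl⁺(aq), so Q = [Tl⁺(aq)]^2 / [Pb²⁺(aq)].
Solving for the unknown gives log [Tl⁺(aq)] = −1.224, so [Tl⁺(aq)] ≈ 0.060 M.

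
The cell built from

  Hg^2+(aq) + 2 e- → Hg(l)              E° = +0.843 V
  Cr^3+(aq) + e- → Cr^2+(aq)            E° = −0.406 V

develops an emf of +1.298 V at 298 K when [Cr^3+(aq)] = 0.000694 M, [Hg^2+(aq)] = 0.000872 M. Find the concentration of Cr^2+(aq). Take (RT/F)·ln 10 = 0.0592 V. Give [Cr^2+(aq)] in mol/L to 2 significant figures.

0.16 M

Hg²⁺/Hg is the cathode (higher E°); E°cell = +0.843 − (−0.406) = +1.249 V with n = 2.
Rearranging E = E° − (0.0592/n)·log Q gives log Q = 2(+1.249 − (+1.298))/0.0592 = −1.655.
For Hg^2+(aq) + 2 Cr^2+(aq) → Hg(l) + 2 Cr^3+(aq), the reaction quotient is Q = [Cr^3+(aq)]^2 / ([Hg^2+(aq)]·[Cr^2+(aq)]^2).
Solving for the unknown gives log [Cr^2+(aq)] = −0.801, so [Cr^2+(aq)] ≈ 0.16 M.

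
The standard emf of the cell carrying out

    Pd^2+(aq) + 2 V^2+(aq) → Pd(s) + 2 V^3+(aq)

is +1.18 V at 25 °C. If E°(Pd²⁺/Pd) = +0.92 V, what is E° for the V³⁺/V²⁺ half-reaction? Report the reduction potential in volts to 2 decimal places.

In the reaction as written the Pd²⁺/Pd couple is reduced (cathode) and V³⁺/V²⁺ is oxidized (anode), so E°cell = E°(Pd²⁺/Pd) − E°(V³⁺/V²⁺).
E°(V³⁺/V²⁺) = E°(cathode) − E°cell = +0.92 − (+1.18) = −0.26 V.

−0.26 V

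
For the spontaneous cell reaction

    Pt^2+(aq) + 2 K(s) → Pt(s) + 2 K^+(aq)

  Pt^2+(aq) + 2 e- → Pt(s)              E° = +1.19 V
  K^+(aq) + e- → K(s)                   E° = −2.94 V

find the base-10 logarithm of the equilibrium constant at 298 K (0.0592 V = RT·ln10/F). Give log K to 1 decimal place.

log K = 139.5

The Pt²⁺/Pt couple is reduced (cathode); E°cell = +1.19 − (−2.94) = +4.13 V with n = 2.
At equilibrium E = 0, so log K = nE°cell / 0.0592 = (2)(+4.13) / 0.0592 = 139.5.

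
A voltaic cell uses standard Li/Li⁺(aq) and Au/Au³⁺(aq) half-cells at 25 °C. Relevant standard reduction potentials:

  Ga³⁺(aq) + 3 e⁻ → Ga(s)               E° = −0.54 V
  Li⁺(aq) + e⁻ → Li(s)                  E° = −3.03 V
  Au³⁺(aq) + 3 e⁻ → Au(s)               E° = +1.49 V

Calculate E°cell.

+4.52 V

Of the two couples in this cell, the one with the more positive reduction potential is reduced at the cathode: here that is Au³⁺/Au (+1.49 V); Li⁺/Li (−3.03 V) is the anode.
E°cell = E°(cathode) − E°(anode) = +1.49 − (−3.03) = +4.52 V.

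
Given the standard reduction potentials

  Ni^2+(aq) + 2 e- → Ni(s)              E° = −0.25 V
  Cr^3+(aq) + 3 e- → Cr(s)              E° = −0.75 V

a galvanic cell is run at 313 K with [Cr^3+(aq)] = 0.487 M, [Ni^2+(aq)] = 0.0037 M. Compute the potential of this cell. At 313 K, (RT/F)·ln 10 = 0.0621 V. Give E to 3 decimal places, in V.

+0.431 V

Since E°(Ni²⁺/Ni) > E°(Cr³⁺/Cr), Ni²⁺/Ni serves as the cathode.
The standard potential is −0.25 − (−0.75) = +0.50 V and the balanced reaction transfers n = 6 electrons.
Balancing gives 3 Ni^2+(aq) + 2 Cr(s) → 3 Ni(s) + 2 Cr^3+(aq); hence Q = [Cr^3+(aq)]^2 / [Ni^2+(aq)]^3 = 4.68×10^6 (log Q = 6.670).
E = E° − (0.0621/n)·log Q = +0.50 − (0.0621/6)(6.670) = +0.431 V.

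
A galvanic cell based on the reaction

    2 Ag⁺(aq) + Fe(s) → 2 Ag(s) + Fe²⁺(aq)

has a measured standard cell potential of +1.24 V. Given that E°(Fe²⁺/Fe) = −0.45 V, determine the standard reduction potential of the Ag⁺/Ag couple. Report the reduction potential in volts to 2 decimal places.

In the reaction as written the Ag⁺/Ag couple is reduced (cathode) and Fe²⁺/Fe is oxidized (anode), so E°cell = E°(Ag⁺/Ag) − E°(Fe²⁺/Fe).
E°(Ag⁺/Ag) = E°cell + E°(anode) = +1.24 + (−0.45) = +0.79 V.

+0.79 V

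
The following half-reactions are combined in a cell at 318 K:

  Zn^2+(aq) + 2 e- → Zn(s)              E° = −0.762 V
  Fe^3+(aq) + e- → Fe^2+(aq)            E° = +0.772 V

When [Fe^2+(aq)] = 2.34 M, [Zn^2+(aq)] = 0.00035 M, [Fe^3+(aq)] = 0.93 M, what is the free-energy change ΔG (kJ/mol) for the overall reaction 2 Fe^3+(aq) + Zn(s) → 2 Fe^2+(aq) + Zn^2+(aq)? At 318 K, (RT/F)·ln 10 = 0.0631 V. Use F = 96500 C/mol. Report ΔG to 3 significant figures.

E°cell = +0.772 − (−0.762) = +1.534 V; the balanced reaction transfers n = 2 electrons.
Q = ([Fe^2+(aq)]^2·[Zn^2+(aq)]) / [Fe^3+(aq)]^2 = 0.00222, so log Q = −2.654 and E = +1.534 − (0.0631/2)(−2.654) = +1.6177 V.
ΔG = −nFE = −(2)(96500)(+1.6177) J/mol = −312 kJ/mol.

−312 kJ/mol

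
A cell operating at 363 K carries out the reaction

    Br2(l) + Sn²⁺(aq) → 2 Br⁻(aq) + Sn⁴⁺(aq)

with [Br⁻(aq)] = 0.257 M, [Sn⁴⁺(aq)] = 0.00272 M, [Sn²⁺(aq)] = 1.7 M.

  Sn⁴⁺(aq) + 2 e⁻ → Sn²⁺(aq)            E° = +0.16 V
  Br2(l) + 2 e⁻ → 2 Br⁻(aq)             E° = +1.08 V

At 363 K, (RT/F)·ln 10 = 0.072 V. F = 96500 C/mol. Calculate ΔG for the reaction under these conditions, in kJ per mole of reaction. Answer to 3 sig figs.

The standard cell potential is +1.08 − (+0.16) = +0.92 V, with n = 2 electrons in the balanced equation.
Q = ([Br⁻(aq)]^2·[Sn⁴⁺(aq)]) / [Sn²⁺(aq)] = 0.000106, so log Q = −3.976 and E = +0.92 − (0.072/2)(−3.976) = +1.0631 V.
Then ΔG = −nFE = −2 × 96500 × +1.0631 J/mol = −205 kJ/mol.

−205 kJ/mol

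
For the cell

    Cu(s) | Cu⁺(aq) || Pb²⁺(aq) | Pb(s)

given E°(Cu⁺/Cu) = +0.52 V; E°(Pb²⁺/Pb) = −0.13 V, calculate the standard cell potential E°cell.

By convention the left-hand electrode in cell notation is the anode (oxidation) and the right-hand electrode is the cathode (reduction).
E°cell = E°(right) − E°(left) = −0.13 − (+0.52) = −0.65 V.
The negative sign shows that, as written, the cell would require an external voltage to drive the reaction.

−0.65 V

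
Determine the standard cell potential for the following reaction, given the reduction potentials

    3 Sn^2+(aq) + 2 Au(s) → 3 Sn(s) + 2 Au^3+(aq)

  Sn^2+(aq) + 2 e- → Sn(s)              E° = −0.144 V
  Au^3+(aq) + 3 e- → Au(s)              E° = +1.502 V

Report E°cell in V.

In the reaction as written, Sn^2+(aq) is reduced (cathode) and Au^3+(aq) is produced by oxidation at the anode.
E°cell = E°(cathode) − E°(anode) = −0.144 − (+1.502) = −1.646 V.
The negative E°cell means the reaction is non-spontaneous in the direction written.

−1.646 V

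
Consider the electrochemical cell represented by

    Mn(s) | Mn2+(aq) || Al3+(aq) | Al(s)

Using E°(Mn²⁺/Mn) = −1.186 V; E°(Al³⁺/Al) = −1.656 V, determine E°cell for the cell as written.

−0.470 V

By convention the left-hand electrode in cell notation is the anode (oxidation) and the right-hand electrode is the cathode (reduction).
E°cell = E°(right) − E°(left) = −1.656 − (−1.186) = −0.470 V.
The negative sign shows that, as written, the cell would require an external voltage to drive the reaction.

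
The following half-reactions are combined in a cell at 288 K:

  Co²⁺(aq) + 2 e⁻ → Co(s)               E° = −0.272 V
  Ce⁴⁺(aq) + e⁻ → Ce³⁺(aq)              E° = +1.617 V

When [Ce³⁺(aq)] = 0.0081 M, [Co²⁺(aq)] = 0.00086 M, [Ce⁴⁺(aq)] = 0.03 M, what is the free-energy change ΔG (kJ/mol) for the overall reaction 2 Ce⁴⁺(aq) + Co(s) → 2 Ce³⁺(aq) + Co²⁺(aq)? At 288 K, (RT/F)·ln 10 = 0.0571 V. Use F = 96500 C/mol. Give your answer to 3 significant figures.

The standard cell potential is +1.617 − (−0.272) = +1.889 V, with n = 2 electrons in the balanced equation.
The reaction quotient is ([Ce³⁺(aq)]^2·[Co²⁺(aq)]) / [Ce⁴⁺(aq)]^2 = 6.27×10^−5; by Nernst, E = +1.889 − (0.0571/2)(−4.203) = +2.0090 V.
Finally ΔG = −nFE = −(2)(96500 C/mol)(+2.0090 V) = −388 kJ/mol.

−388 kJ/mol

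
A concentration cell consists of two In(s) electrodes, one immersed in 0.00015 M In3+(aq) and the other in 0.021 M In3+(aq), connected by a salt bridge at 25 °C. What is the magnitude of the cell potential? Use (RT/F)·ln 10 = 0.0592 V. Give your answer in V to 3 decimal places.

0.042 V

For a concentration cell E°cell = 0, since both electrodes use the same couple.
The compartment with the higher In3+(aq) concentration (0.021 M) acts as the cathode; ions are reduced there and produced at the dilute (0.00015 M) anode.
With n = 3, Ecell = −(0.0592/3)·log([dilute]/[conc]) = −(0.0592/3)·log(0.00015/0.021) = +0.042 V.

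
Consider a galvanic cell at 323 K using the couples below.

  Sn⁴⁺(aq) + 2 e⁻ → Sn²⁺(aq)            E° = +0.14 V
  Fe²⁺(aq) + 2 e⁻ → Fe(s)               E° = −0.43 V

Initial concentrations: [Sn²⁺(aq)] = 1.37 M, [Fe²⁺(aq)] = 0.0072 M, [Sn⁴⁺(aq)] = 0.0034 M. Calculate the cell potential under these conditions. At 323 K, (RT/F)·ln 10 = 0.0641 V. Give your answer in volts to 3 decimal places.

Since E°(Sn⁴⁺/Sn²⁺) > E°(Fe²⁺/Fe), Sn⁴⁺/Sn²⁺ serves as the cathode.
E°cell = E°cat − E°an = +0.14 − (−0.43) = +0.57 V; n = 2.
For the overall reaction Sn⁴⁺(aq) + Fe(s) → Sn²⁺(aq) + Fe²⁺(aq), Q = ([Sn²⁺(aq)]·[Fe²⁺(aq)]) / [Sn⁴⁺(aq)] = 2.9, giving log Q = 0.463.
E = E° − (0.0641/n)·log Q = +0.57 − (0.0641/2)(0.463) = +0.555 V.

+0.555 V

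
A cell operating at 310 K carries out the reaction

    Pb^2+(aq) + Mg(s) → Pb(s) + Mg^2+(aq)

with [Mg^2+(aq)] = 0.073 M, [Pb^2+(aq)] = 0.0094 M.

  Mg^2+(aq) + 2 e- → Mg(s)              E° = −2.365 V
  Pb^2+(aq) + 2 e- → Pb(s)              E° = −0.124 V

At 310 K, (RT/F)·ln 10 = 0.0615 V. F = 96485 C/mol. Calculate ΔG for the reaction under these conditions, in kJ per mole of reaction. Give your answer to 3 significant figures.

With Pb²⁺/Pb reduced at the cathode, E°cell = −0.124 − (−2.365) = +2.241 V and n = 2.
Q = [Mg^2+(aq)] / [Pb^2+(aq)] = 7.77, so log Q = 0.890 and E = +2.241 − (0.0615/2)(0.890) = +2.2136 V.
ΔG = −nFE = −(2)(96485)(+2.2136) J/mol = −427 kJ/mol.

−427 kJ/mol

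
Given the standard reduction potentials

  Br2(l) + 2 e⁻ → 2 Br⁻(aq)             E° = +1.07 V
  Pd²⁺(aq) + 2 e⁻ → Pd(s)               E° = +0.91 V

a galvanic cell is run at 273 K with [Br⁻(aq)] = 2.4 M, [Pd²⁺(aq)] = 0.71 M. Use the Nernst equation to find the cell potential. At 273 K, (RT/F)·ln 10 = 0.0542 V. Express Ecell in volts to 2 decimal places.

+0.14 V

Br₂/Br⁻ is reduced (cathode, E° = +1.07 V) and Pd²⁺/Pd is oxidized (anode).
E°cell = +1.07 − (+0.91) = +0.16 V, with n = 2 electrons transferred.
For the overall reaction Br2(l) + Pd(s) → 2 Br⁻(aq) + Pd²⁺(aq), Q = [Br⁻(aq)]^2·[Pd²⁺(aq)] = 4.09, giving log Q = 0.612.
Applying E = E° − (RT ln10/nF)·log Q gives +0.16 − (0.0542/2)(0.612) = +0.14 V.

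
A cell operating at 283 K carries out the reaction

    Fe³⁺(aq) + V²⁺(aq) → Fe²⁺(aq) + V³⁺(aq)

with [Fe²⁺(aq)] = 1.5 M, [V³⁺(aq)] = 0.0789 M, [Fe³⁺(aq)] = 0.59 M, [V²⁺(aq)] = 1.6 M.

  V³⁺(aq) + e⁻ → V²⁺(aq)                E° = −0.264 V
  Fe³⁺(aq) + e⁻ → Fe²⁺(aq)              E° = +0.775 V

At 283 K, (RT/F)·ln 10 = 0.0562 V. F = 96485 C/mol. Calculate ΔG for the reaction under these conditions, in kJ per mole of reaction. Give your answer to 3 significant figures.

The standard cell potential is +0.775 − (−0.264) = +1.039 V, with n = 1 electron in the balanced equation.
Q = ([Fe²⁺(aq)]·[V³⁺(aq)]) / ([Fe³⁺(aq)]·[V²⁺(aq)]) = 0.125, so log Q = −0.902 and E = +1.039 − (0.0562/1)(−0.902) = +1.0897 V.
Finally ΔG = −nFE = −(1)(96485 C/mol)(+1.0897 V) = −105 kJ/mol.

−105 kJ/mol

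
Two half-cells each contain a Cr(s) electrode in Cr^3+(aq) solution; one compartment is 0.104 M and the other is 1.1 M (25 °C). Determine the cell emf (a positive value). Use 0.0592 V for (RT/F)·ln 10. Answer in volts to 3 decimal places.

For a concentration cell E°cell = 0, since both electrodes use the same couple.
The compartment with the higher Cr^3+(aq) concentration (1.1 M) acts as the cathode; ions are reduced there and produced at the dilute (0.104 M) anode.
With n = 3, Ecell = −(0.0592/3)·log([dilute]/[conc]) = −(0.0592/3)·log(0.104/1.1) = +0.020 V.

0.020 V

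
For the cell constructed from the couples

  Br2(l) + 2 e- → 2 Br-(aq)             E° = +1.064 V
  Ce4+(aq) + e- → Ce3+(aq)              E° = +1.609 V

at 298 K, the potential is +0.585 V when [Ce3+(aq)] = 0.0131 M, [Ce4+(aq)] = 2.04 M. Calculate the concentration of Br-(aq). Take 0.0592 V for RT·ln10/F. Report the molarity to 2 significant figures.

0.030 M

The Ce⁴⁺/Ce³⁺ couple has the larger reduction potential, so it is the cathode: E°cell = +1.609 − (+1.064) = +0.545 V and n = 2.
Since E = E° − (0.0592/n)·log Q, log Q = n(E° − E)/0.0592 = −1.351.
For 2 Ce4+(aq) + 2 Br-(aq) → 2 Ce3+(aq) + Br2(l), the reaction quotient is Q = [Ce3+(aq)]^2 / ([Ce4+(aq)]^2·[Br-(aq)]^2).
Substituting the known concentrations and solving, log [Br-(aq)] = −1.517 and [Br-(aq)] = 0.030 M.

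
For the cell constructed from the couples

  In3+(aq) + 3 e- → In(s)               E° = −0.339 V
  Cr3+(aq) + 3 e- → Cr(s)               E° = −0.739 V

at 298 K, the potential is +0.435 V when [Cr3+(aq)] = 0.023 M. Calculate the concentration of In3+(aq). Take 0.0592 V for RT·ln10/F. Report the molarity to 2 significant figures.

With In³⁺/In at the cathode and Cr³⁺/Cr at the anode, E°cell = −0.339 − (−0.739) = +0.400 V (n = 3).
From the Nernst equation, log Q = n(E° − E)/0.0592 = 3·(+0.400 − (+0.435))/0.0592 = −1.774.
Balancing electrons gives In3+(aq) + Cr(s) → In(s) + Cr3+(aq); thus Q = [Cr3+(aq)] / [In3+(aq)].
Solving for the unknown gives log [In3+(aq)] = 0.136, so [In3+(aq)] ≈ 1.4 M.

1.4 M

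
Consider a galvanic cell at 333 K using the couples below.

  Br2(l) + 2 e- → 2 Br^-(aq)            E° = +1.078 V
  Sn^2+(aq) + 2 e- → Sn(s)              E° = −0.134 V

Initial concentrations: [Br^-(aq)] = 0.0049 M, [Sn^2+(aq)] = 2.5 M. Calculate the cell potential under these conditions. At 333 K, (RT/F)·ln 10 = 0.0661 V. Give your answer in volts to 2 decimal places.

+1.35 V

Br₂/Br⁻ is reduced (cathode, E° = +1.078 V) and Sn²⁺/Sn is oxidized (anode).
E°cell = +1.078 − (−0.134) = +1.212 V, with n = 2 electrons transferred.
The balanced reaction is Br2(l) + Sn(s) → 2 Br^-(aq) + Sn^2+(aq), so Q = [Br^-(aq)]^2·[Sn^2+(aq)] = 6×10^−5 and log Q = −4.222.
By the Nernst equation, E = +1.212 − (0.0661/2)·(−4.222) = +1.35 V.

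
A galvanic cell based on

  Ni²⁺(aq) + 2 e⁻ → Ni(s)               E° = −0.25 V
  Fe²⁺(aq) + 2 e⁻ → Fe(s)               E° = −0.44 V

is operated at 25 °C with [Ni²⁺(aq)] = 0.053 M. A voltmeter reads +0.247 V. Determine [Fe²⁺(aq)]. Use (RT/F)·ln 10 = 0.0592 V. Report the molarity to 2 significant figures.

0.00063 M

The Ni²⁺/Ni couple has the larger reduction potential, so it is the cathode: E°cell = −0.25 − (−0.44) = +0.19 V and n = 2.
Rearranging E = E° − (0.0592/n)·log Q gives log Q = 2(+0.19 − (+0.247))/0.0592 = −1.926.
Balancing electrons gives Ni²⁺(aq) + Fe(s) → Ni(s) + Fe²⁺(aq); thus Q = [Fe²⁺(aq)] / [Ni²⁺(aq)].
Solving for the unknown gives log [Fe²⁺(aq)] = −3.202, so [Fe²⁺(aq)] ≈ 0.00063 M.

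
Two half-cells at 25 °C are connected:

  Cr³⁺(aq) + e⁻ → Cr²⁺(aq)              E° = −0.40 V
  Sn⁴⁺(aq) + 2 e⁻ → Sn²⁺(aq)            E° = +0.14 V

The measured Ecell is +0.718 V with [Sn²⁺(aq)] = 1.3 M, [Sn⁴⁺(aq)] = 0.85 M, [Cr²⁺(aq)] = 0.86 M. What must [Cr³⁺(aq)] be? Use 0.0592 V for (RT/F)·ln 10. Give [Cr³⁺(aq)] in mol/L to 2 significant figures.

0.00068 M

With Sn⁴⁺/Sn²⁺ at the cathode and Cr³⁺/Cr²⁺ at the anode, E°cell = +0.14 − (−0.40) = +0.54 V (n = 2).
Since E = E° − (0.0592/n)·log Q, log Q = n(E° − E)/0.0592 = −6.014.
Balancing electrons gives Sn⁴⁺(aq) + 2 Cr²⁺(aq) → Sn²⁺(aq) + 2 Cr³⁺(aq); thus Q = ([Sn²⁺(aq)]·[Cr³⁺(aq)]^2) / ([Sn⁴⁺(aq)]·[Cr²⁺(aq)]^2).
Substituting the known concentrations and solving, log [Cr³⁺(aq)] = −3.165 and [Cr³⁺(aq)] = 0.00068 M.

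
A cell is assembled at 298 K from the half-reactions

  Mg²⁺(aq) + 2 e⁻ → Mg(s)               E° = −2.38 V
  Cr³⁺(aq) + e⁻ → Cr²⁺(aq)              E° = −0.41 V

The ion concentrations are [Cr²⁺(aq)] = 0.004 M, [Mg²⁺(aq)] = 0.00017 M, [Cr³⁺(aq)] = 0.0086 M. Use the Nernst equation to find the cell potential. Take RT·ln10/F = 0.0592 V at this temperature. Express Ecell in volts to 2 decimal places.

The Cr³⁺/Cr²⁺ couple has the more positive E°, so it is the cathode; Mg²⁺/Mg is the anode.
The standard potential is −0.41 − (−2.38) = +1.97 V and the balanced reaction transfers n = 2 electrons.
Balancing gives 2 Cr³⁺(aq) + Mg(s) → 2 Cr²⁺(aq) + Mg²⁺(aq); hence Q = ([Cr²⁺(aq)]^2·[Mg²⁺(aq)]) / [Cr³⁺(aq)]^2 = 3.68×10^−5 (log Q = −4.434).
By the Nernst equation, E = +1.97 − (0.0592/2)·(−4.434) = +2.10 V.

+2.10 V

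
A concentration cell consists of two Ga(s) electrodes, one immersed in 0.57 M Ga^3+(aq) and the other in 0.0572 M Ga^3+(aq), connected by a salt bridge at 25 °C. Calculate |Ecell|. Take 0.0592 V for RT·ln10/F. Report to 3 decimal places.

0.020 V

For a concentration cell E°cell = 0, since both electrodes use the same couple.
The compartment with the higher Ga^3+(aq) concentration (0.57 M) acts as the cathode; ions are reduced there and produced at the dilute (0.0572 M) anode.
With n = 3, Ecell = −(0.0592/3)·log([dilute]/[conc]) = −(0.0592/3)·log(0.0572/0.57) = +0.020 V.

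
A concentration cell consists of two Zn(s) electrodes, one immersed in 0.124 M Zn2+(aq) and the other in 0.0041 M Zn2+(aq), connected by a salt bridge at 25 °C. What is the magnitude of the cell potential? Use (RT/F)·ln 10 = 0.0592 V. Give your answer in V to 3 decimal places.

0.044 V

For a concentration cell E°cell = 0, since both electrodes use the same couple.
The compartment with the higher Zn2+(aq) concentration (0.124 M) acts as the cathode; ions are reduced there and produced at the dilute (0.0041 M) anode.
With n = 2, Ecell = −(0.0592/2)·log([dilute]/[conc]) = −(0.0592/2)·log(0.0041/0.124) = +0.044 V.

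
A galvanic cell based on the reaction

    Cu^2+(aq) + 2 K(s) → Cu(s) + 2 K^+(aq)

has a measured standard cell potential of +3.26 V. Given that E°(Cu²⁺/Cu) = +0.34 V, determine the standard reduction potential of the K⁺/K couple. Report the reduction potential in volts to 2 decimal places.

−2.92 V

In the reaction as written the Cu²⁺/Cu couple is reduced (cathode) and K⁺/K is oxidized (anode), so E°cell = E°(Cu²⁺/Cu) − E°(K⁺/K).
E°(K⁺/K) = E°(cathode) − E°cell = +0.34 − (+3.26) = −2.92 V.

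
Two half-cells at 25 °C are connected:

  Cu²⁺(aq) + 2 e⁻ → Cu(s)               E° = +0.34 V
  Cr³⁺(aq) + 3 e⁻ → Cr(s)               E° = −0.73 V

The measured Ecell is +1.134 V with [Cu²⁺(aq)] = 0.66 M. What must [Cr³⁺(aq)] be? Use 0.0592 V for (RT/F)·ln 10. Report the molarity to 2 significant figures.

The Cu²⁺/Cu couple has the larger reduction potential, so it is the cathode: E°cell = +0.34 − (−0.73) = +1.07 V and n = 6.
Since E = E° − (0.0592/n)·log Q, log Q = n(E° − E)/0.0592 = −6.486.
Balancing electrons gives 3 Cu²⁺(aq) + 2 Cr(s) → 3 Cu(s) + 2 Cr³⁺(aq); thus Q = [Cr³⁺(aq)]^2 / [Cu²⁺(aq)]^3.
Substituting the known concentrations and solving, log [Cr³⁺(aq)] = −3.514 and [Cr³⁺(aq)] = 0.00031 M.

0.00031 M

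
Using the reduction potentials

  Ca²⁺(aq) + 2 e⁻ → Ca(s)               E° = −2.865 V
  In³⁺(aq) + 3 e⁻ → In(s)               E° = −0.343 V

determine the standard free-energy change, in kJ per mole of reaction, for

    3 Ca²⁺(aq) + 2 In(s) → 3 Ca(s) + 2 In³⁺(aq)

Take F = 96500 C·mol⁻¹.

In the reaction as written Ca²⁺(aq) is reduced, so the Ca²⁺/Ca couple is the cathode and In³⁺/In is the anode.
E°cell = −2.865 − (−0.343) = −2.522 V; balancing electrons gives n = 6.
ΔG° = −nFE°cell = −(6)(96500)(−2.522) J/mol = +1460 kJ/mol.

+1460 kJ/mol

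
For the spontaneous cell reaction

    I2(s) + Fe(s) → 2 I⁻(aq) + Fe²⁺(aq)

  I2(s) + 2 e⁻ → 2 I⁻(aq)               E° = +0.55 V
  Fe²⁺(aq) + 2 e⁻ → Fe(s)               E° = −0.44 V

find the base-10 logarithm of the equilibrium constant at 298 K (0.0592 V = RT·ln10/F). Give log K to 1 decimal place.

log K = 33.4

The I₂/I⁻ couple is reduced (cathode); E°cell = +0.55 − (−0.44) = +0.99 V with n = 2.
At equilibrium E = 0, so log K = nE°cell / 0.0592 = (2)(+0.99) / 0.0592 = 33.4.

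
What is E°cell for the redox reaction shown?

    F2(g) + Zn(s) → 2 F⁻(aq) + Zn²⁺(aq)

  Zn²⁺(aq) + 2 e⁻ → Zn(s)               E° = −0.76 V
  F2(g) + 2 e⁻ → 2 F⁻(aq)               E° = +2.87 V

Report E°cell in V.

+3.63 V

F2(g) gains electrons, so the F₂/F⁻ couple is the cathode; the Zn²⁺/Zn couple is the anode.
E°cell = E°(cathode) − E°(anode) = +2.87 − (−0.76) = +3.63 V.
The positive value indicates the reaction is spontaneous as written.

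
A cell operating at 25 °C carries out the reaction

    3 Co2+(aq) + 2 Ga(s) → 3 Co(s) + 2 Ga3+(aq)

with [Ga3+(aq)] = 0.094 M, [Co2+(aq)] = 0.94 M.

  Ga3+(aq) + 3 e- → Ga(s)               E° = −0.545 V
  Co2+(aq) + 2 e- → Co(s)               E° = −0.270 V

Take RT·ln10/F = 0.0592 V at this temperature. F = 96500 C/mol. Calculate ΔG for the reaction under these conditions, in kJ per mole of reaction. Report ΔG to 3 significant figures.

−171 kJ/mol

With Co²⁺/Co reduced at the cathode, E°cell = −0.270 − (−0.545) = +0.275 V and n = 6.
The reaction quotient is [Ga3+(aq)]^2 / [Co2+(aq)]^3 = 0.0106; by Nernst, E = +0.275 − (0.0592/6)(−1.973) = +0.2945 V.
ΔG = −nFE = −(6)(96500)(+0.2945) J/mol = −171 kJ/mol.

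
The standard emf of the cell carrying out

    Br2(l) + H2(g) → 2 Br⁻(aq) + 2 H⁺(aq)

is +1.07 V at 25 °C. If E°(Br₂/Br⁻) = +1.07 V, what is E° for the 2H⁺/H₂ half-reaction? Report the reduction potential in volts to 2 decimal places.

In the reaction as written the Br₂/Br⁻ couple is reduced (cathode) and 2H⁺/H₂ is oxidized (anode), so E°cell = E°(Br₂/Br⁻) − E°(2H⁺/H₂).
E°(2H⁺/H₂) = E°(cathode) − E°cell = +1.07 − (+1.07) = +0.00 V.

+0.00 V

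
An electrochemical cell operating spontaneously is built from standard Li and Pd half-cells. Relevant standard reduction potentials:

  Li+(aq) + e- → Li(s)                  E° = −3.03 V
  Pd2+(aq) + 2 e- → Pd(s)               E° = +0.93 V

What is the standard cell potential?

+3.96 V

Of the two couples in this cell, the one with the more positive reduction potential is reduced at the cathode: here that is Pd²⁺/Pd (+0.93 V); Li⁺/Li (−3.03 V) is the anode.
E°cell = E°(cathode) − E°(anode) = +0.93 − (−3.03) = +3.96 V.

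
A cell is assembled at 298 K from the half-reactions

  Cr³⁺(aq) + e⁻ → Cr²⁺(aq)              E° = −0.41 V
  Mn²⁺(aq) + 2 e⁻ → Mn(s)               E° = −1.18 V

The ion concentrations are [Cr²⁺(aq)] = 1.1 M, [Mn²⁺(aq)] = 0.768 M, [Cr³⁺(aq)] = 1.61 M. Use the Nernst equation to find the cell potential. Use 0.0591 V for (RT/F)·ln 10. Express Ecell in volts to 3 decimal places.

Since E°(Cr³⁺/Cr²⁺) > E°(Mn²⁺/Mn), Cr³⁺/Cr²⁺ serves as the cathode.
E°cell = E°cat − E°an = −0.41 − (−1.18) = +0.77 V; n = 2.
The balanced reaction is 2 Cr³⁺(aq) + Mn(s) → 2 Cr²⁺(aq) + Mn²⁺(aq), so Q = ([Cr²⁺(aq)]^2·[Mn²⁺(aq)]) / [Cr³⁺(aq)]^2 = 0.359 and log Q = −0.446.
Applying E = E° − (RT ln10/nF)·log Q gives +0.77 − (0.0591/2)(−0.446) = +0.783 V.

+0.783 V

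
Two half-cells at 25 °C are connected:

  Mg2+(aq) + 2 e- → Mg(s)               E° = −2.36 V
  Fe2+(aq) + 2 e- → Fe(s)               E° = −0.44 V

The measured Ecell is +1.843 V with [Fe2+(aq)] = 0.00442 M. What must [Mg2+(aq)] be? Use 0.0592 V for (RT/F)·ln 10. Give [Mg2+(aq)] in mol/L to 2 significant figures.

The Fe²⁺/Fe couple has the larger reduction potential, so it is the cathode: E°cell = −0.44 − (−2.36) = +1.92 V and n = 2.
From the Nernst equation, log Q = n(E° − E)/0.0592 = 2·(+1.92 − (+1.843))/0.0592 = 2.601.
For Fe2+(aq) + Mg(s) → Fe(s) + Mg2+(aq), the reaction quotient is Q = [Mg2+(aq)] / [Fe2+(aq)].
Isolating [Mg2+(aq)] in Q = 10^{2.601} yields log [Mg2+(aq)] = 0.246, i.e. 1.8 M.

1.8 M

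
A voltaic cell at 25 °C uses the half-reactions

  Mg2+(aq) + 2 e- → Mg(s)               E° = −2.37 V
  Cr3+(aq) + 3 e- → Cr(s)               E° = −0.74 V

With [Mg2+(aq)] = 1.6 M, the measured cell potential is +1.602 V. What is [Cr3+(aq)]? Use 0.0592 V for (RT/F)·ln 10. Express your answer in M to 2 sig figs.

0.077 M

Cr³⁺/Cr is the cathode (higher E°); E°cell = −0.74 − (−2.37) = +1.63 V with n = 6.
From the Nernst equation, log Q = n(E° − E)/0.0592 = 6·(+1.63 − (+1.602))/0.0592 = 2.838.
The balanced reaction is 2 Cr3+(aq) + 3 Mg(s) → 2 Cr(s) + 3 Mg2+(aq), so Q = [Mg2+(aq)]^3 / [Cr3+(aq)]^2.
Isolating [Cr3+(aq)] in Q = 10^{2.838} yields log [Cr3+(aq)] = −1.113, i.e. 0.077 M.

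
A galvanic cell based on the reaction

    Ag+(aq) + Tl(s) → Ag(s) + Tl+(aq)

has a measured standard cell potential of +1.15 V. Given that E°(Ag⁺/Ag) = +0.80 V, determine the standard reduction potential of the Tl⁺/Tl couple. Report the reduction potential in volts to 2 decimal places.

In the reaction as written the Ag⁺/Ag couple is reduced (cathode) and Tl⁺/Tl is oxidized (anode), so E°cell = E°(Ag⁺/Ag) − E°(Tl⁺/Tl).
E°(Tl⁺/Tl) = E°(cathode) − E°cell = +0.80 − (+1.15) = −0.35 V.

−0.35 V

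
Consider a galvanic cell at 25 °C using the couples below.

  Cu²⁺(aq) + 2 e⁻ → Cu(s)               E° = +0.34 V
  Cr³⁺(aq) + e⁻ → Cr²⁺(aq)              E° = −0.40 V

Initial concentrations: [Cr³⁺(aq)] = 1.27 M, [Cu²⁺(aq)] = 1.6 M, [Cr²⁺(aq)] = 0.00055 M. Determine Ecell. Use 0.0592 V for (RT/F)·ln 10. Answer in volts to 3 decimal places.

Since E°(Cu²⁺/Cu) > E°(Cr³⁺/Cr²⁺), Cu²⁺/Cu serves as the cathode.
E°cell = +0.34 − (−0.40) = +0.74 V, with n = 2 electrons transferred.
For the overall reaction Cu²⁺(aq) + 2 Cr²⁺(aq) → Cu(s) + 2 Cr³⁺(aq), Q = [Cr³⁺(aq)]^2 / ([Cu²⁺(aq)]·[Cr²⁺(aq)]^2) = 3.33×10^6, giving log Q = 6.523.
E = E° − (0.0592/n)·log Q = +0.74 − (0.0592/2)(6.523) = +0.547 V.

+0.547 V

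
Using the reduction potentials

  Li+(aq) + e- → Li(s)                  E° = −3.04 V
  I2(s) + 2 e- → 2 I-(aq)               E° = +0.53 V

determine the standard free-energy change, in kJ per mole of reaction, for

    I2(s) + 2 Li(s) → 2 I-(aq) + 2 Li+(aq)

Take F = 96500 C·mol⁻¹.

−689 kJ/mol

In the reaction as written I2(s) is reduced, so the I₂/I⁻ couple is the cathode and Li⁺/Li is the anode.
E°cell = +0.53 − (−3.04) = +3.57 V; balancing electrons gives n = 2.
ΔG° = −nFE°cell = −(2)(96500)(+3.57) J/mol = −689 kJ/mol.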